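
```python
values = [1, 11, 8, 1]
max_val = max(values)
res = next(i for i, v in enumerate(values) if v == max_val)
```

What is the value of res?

Step 1: max([1, 11, 8, 1]) = 11.
Step 2: Find first index where value == 11:
  Index 0: 1 != 11
  Index 1: 11 == 11, found!
Therefore res = 1.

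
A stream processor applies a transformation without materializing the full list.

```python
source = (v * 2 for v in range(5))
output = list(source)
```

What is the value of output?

Step 1: For each v in range(5), compute v*2:
  v=0: 0*2 = 0
  v=1: 1*2 = 2
  v=2: 2*2 = 4
  v=3: 3*2 = 6
  v=4: 4*2 = 8
Therefore output = [0, 2, 4, 6, 8].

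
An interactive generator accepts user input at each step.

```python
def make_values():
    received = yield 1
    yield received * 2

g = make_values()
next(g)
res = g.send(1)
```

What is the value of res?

Step 1: next(g) advances to first yield, producing 1.
Step 2: send(1) resumes, received = 1.
Step 3: yield received * 2 = 1 * 2 = 2.
Therefore res = 2.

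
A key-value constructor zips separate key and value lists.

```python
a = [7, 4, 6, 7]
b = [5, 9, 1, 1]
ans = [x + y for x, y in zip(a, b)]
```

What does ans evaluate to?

Step 1: Add corresponding elements:
  7 + 5 = 12
  4 + 9 = 13
  6 + 1 = 7
  7 + 1 = 8
Therefore ans = [12, 13, 7, 8].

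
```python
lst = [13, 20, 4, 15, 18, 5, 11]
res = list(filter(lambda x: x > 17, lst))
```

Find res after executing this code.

Step 1: Filter elements > 17:
  13: removed
  20: kept
  4: removed
  15: removed
  18: kept
  5: removed
  11: removed
Therefore res = [20, 18].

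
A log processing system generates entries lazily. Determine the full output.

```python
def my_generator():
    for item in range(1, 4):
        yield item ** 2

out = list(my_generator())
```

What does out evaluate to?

Step 1: For each item in range(1, 4), yield item**2:
  item=1: yield 1**2 = 1
  item=2: yield 2**2 = 4
  item=3: yield 3**2 = 9
Therefore out = [1, 4, 9].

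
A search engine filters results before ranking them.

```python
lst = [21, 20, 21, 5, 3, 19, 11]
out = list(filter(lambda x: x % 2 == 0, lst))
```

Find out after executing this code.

Step 1: Filter elements divisible by 2:
  21 % 2 = 1: removed
  20 % 2 = 0: kept
  21 % 2 = 1: removed
  5 % 2 = 1: removed
  3 % 2 = 1: removed
  19 % 2 = 1: removed
  11 % 2 = 1: removed
Therefore out = [20].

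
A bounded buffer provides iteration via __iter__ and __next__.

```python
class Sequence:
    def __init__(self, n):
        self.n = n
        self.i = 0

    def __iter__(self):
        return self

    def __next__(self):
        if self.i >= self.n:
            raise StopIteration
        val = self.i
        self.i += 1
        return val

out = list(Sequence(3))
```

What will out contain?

Step 1: Sequence(3) creates an iterator counting 0 to 2.
Step 2: list() consumes all values: [0, 1, 2].
Therefore out = [0, 1, 2].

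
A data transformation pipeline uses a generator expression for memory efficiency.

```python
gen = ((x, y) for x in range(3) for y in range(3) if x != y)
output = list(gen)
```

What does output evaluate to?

Step 1: Nested generator over range(3) x range(3) where x != y:
  (0, 0): excluded (x == y)
  (0, 1): included
  (0, 2): included
  (1, 0): included
  (1, 1): excluded (x == y)
  (1, 2): included
  (2, 0): included
  (2, 1): included
  (2, 2): excluded (x == y)
Therefore output = [(0, 1), (0, 2), (1, 0), (1, 2), (2, 0), (2, 1)].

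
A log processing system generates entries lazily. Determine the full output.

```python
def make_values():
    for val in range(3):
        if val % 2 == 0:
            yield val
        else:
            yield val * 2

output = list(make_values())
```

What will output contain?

Step 1: For each val in range(3), yield val if even, else val*2:
  val=0 (even): yield 0
  val=1 (odd): yield 1*2 = 2
  val=2 (even): yield 2
Therefore output = [0, 2, 2].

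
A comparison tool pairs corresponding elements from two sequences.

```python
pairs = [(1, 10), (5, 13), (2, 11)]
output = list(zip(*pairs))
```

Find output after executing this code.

Step 1: zip(*pairs) transposes: unzips [(1, 10), (5, 13), (2, 11)] into separate sequences.
Step 2: First elements: (1, 5, 2), second elements: (10, 13, 11).
Therefore output = [(1, 5, 2), (10, 13, 11)].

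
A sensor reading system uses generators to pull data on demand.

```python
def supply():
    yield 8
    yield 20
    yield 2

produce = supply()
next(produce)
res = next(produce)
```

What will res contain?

Step 1: supply() creates a generator.
Step 2: next(produce) yields 8 (consumed and discarded).
Step 3: next(produce) yields 20, assigned to res.
Therefore res = 20.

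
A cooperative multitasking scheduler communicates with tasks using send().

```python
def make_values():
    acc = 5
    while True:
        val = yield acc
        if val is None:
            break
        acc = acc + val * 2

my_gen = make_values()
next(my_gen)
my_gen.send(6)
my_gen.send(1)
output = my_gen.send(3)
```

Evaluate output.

Step 1: next() -> yield acc=5.
Step 2: send(6) -> val=6, acc = 5 + 6*2 = 17, yield 17.
Step 3: send(1) -> val=1, acc = 17 + 1*2 = 19, yield 19.
Step 4: send(3) -> val=3, acc = 19 + 3*2 = 25, yield 25.
Therefore output = 25.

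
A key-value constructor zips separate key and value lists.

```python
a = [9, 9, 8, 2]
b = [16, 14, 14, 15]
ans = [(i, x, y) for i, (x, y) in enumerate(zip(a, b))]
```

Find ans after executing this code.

Step 1: enumerate(zip(a, b)) gives index with paired elements:
  i=0: (9, 16)
  i=1: (9, 14)
  i=2: (8, 14)
  i=3: (2, 15)
Therefore ans = [(0, 9, 16), (1, 9, 14), (2, 8, 14), (3, 2, 15)].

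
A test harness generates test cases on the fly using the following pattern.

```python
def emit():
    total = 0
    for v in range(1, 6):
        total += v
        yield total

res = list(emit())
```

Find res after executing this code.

Step 1: Generator accumulates running sum:
  v=1: total = 1, yield 1
  v=2: total = 3, yield 3
  v=3: total = 6, yield 6
  v=4: total = 10, yield 10
  v=5: total = 15, yield 15
Therefore res = [1, 3, 6, 10, 15].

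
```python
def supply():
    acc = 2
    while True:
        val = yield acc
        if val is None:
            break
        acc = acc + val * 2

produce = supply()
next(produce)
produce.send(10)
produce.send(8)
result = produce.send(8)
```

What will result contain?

Step 1: next() -> yield acc=2.
Step 2: send(10) -> val=10, acc = 2 + 10*2 = 22, yield 22.
Step 3: send(8) -> val=8, acc = 22 + 8*2 = 38, yield 38.
Step 4: send(8) -> val=8, acc = 38 + 8*2 = 54, yield 54.
Therefore result = 54.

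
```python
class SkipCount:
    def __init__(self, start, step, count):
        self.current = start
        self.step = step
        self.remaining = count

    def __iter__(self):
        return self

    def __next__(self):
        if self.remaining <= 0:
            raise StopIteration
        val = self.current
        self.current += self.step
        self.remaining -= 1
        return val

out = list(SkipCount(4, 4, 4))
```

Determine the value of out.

Step 1: SkipCount starts at 4, increments by 4, for 4 steps:
  Yield 4, then current += 4
  Yield 8, then current += 4
  Yield 12, then current += 4
  Yield 16, then current += 4
Therefore out = [4, 8, 12, 16].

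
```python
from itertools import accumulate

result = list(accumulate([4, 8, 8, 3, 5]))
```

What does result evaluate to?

Step 1: accumulate computes running sums:
  + 4 = 4
  + 8 = 12
  + 8 = 20
  + 3 = 23
  + 5 = 28
Therefore result = [4, 12, 20, 23, 28].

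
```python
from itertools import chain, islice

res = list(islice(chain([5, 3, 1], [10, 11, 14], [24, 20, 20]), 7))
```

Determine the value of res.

Step 1: chain([5, 3, 1], [10, 11, 14], [24, 20, 20]) = [5, 3, 1, 10, 11, 14, 24, 20, 20].
Step 2: islice takes first 7 elements: [5, 3, 1, 10, 11, 14, 24].
Therefore res = [5, 3, 1, 10, 11, 14, 24].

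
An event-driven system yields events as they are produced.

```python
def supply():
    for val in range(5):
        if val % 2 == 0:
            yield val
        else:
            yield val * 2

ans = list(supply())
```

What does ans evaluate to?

Step 1: For each val in range(5), yield val if even, else val*2:
  val=0 (even): yield 0
  val=1 (odd): yield 1*2 = 2
  val=2 (even): yield 2
  val=3 (odd): yield 3*2 = 6
  val=4 (even): yield 4
Therefore ans = [0, 2, 2, 6, 4].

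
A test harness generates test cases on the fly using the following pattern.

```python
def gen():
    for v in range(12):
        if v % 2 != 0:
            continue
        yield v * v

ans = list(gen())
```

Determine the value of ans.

Step 1: Only yield v**2 when v is divisible by 2:
  v=0: 0 % 2 == 0, yield 0**2 = 0
  v=2: 2 % 2 == 0, yield 2**2 = 4
  v=4: 4 % 2 == 0, yield 4**2 = 16
  v=6: 6 % 2 == 0, yield 6**2 = 36
  v=8: 8 % 2 == 0, yield 8**2 = 64
  v=10: 10 % 2 == 0, yield 10**2 = 100
Therefore ans = [0, 4, 16, 36, 64, 100].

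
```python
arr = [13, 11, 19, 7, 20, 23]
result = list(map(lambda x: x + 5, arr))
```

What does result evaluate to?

Step 1: Apply lambda x: x + 5 to each element:
  13 -> 18
  11 -> 16
  19 -> 24
  7 -> 12
  20 -> 25
  23 -> 28
Therefore result = [18, 16, 24, 12, 25, 28].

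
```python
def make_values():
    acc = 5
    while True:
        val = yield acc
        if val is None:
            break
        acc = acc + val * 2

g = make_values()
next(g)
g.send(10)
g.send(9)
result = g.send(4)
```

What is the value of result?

Step 1: next() -> yield acc=5.
Step 2: send(10) -> val=10, acc = 5 + 10*2 = 25, yield 25.
Step 3: send(9) -> val=9, acc = 25 + 9*2 = 43, yield 43.
Step 4: send(4) -> val=4, acc = 43 + 4*2 = 51, yield 51.
Therefore result = 51.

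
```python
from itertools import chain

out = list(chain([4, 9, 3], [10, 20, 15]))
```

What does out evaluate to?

Step 1: chain() concatenates iterables: [4, 9, 3] + [10, 20, 15].
Therefore out = [4, 9, 3, 10, 20, 15].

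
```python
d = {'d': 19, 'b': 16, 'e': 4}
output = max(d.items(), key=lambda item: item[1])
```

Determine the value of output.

Step 1: Find item with maximum value:
  ('d', 19)
  ('b', 16)
  ('e', 4)
Step 2: Maximum value is 19 at key 'd'.
Therefore output = ('d', 19).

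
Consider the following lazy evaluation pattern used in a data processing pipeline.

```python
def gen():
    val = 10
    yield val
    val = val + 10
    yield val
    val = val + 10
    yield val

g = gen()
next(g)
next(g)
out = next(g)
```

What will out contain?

Step 1: Trace through generator execution:
  Yield 1: val starts at 10, yield 10
  Yield 2: val = 10 + 10 = 20, yield 20
  Yield 3: val = 20 + 10 = 30, yield 30
Step 2: First next() gets 10, second next() gets the second value, third next() yields 30.
Therefore out = 30.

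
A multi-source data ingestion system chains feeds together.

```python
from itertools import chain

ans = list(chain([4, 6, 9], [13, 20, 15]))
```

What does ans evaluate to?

Step 1: chain() concatenates iterables: [4, 6, 9] + [13, 20, 15].
Therefore ans = [4, 6, 9, 13, 20, 15].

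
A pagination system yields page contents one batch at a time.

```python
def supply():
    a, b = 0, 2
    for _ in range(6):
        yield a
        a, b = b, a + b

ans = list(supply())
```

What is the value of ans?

Step 1: Fibonacci-like sequence starting with a=0, b=2:
  Iteration 1: yield a=0, then a,b = 2,2
  Iteration 2: yield a=2, then a,b = 2,4
  Iteration 3: yield a=2, then a,b = 4,6
  Iteration 4: yield a=4, then a,b = 6,10
  Iteration 5: yield a=6, then a,b = 10,16
  Iteration 6: yield a=10, then a,b = 16,26
Therefore ans = [0, 2, 2, 4, 6, 10].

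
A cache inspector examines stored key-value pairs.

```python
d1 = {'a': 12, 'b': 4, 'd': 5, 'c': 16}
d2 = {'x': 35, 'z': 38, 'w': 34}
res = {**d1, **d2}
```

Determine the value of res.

Step 1: Merge d1 and d2 (d2 values override on key conflicts).
Step 2: d1 has keys ['a', 'b', 'd', 'c'], d2 has keys ['x', 'z', 'w'].
Therefore res = {'a': 12, 'b': 4, 'd': 5, 'c': 16, 'x': 35, 'z': 38, 'w': 34}.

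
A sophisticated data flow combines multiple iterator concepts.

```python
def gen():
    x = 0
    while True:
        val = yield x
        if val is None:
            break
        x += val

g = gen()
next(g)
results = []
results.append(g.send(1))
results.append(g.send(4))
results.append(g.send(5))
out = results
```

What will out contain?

Step 1: next(g) -> yield 0.
Step 2: send(1) -> x = 1, yield 1.
Step 3: send(4) -> x = 5, yield 5.
Step 4: send(5) -> x = 10, yield 10.
Therefore out = [1, 5, 10].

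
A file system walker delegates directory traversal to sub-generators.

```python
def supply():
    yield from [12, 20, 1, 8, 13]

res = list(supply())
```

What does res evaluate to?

Step 1: yield from delegates to the iterable, yielding each element.
Step 2: Collected values: [12, 20, 1, 8, 13].
Therefore res = [12, 20, 1, 8, 13].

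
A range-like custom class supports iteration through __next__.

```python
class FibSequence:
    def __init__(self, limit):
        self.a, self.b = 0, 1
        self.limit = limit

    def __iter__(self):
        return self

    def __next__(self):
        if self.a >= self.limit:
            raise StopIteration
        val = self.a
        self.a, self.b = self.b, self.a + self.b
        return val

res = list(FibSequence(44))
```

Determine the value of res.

Step 1: Fibonacci-like sequence (a=0, b=1) until >= 44:
  Yield 0, then a,b = 1,1
  Yield 1, then a,b = 1,2
  Yield 1, then a,b = 2,3
  Yield 2, then a,b = 3,5
  Yield 3, then a,b = 5,8
  Yield 5, then a,b = 8,13
  Yield 8, then a,b = 13,21
  Yield 13, then a,b = 21,34
  Yield 21, then a,b = 34,55
  Yield 34, then a,b = 55,89
Step 2: 55 >= 44, stop.
Therefore res = [0, 1, 1, 2, 3, 5, 8, 13, 21, 34].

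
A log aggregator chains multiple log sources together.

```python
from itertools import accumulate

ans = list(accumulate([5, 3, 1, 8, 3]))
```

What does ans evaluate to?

Step 1: accumulate computes running sums:
  + 5 = 5
  + 3 = 8
  + 1 = 9
  + 8 = 17
  + 3 = 20
Therefore ans = [5, 8, 9, 17, 20].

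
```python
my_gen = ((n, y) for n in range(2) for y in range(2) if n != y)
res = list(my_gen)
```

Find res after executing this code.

Step 1: Nested generator over range(2) x range(2) where n != y:
  (0, 0): excluded (n == y)
  (0, 1): included
  (1, 0): included
  (1, 1): excluded (n == y)
Therefore res = [(0, 1), (1, 0)].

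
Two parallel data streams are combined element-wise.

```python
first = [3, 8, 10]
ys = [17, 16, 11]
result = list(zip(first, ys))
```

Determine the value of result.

Step 1: zip pairs elements at same index:
  Index 0: (3, 17)
  Index 1: (8, 16)
  Index 2: (10, 11)
Therefore result = [(3, 17), (8, 16), (10, 11)].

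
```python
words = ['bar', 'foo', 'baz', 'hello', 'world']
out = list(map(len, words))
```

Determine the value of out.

Step 1: Map len() to each word:
  'bar' -> 3
  'foo' -> 3
  'baz' -> 3
  'hello' -> 5
  'world' -> 5
Therefore out = [3, 3, 3, 5, 5].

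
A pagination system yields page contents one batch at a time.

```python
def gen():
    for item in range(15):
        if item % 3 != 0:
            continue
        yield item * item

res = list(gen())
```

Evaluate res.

Step 1: Only yield item**2 when item is divisible by 3:
  item=0: 0 % 3 == 0, yield 0**2 = 0
  item=3: 3 % 3 == 0, yield 3**2 = 9
  item=6: 6 % 3 == 0, yield 6**2 = 36
  item=9: 9 % 3 == 0, yield 9**2 = 81
  item=12: 12 % 3 == 0, yield 12**2 = 144
Therefore res = [0, 9, 36, 81, 144].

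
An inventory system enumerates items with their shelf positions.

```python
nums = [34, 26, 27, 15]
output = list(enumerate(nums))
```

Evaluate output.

Step 1: enumerate pairs each element with its index:
  (0, 34)
  (1, 26)
  (2, 27)
  (3, 15)
Therefore output = [(0, 34), (1, 26), (2, 27), (3, 15)].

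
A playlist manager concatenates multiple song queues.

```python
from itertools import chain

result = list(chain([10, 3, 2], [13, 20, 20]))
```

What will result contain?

Step 1: chain() concatenates iterables: [10, 3, 2] + [13, 20, 20].
Therefore result = [10, 3, 2, 13, 20, 20].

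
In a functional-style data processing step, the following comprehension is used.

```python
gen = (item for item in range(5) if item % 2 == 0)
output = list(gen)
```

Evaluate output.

Step 1: Filter range(5) keeping only even values:
  item=0: even, included
  item=1: odd, excluded
  item=2: even, included
  item=3: odd, excluded
  item=4: even, included
Therefore output = [0, 2, 4].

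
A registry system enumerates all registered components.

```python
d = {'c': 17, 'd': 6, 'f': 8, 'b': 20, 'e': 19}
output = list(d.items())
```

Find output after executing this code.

Step 1: d.items() returns (key, value) pairs in insertion order.
Therefore output = [('c', 17), ('d', 6), ('f', 8), ('b', 20), ('e', 19)].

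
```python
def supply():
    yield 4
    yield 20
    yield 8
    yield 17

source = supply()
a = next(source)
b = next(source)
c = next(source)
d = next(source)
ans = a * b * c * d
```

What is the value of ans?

Step 1: Create generator and consume all values:
  a = next(source) = 4
  b = next(source) = 20
  c = next(source) = 8
  d = next(source) = 17
Step 2: ans = 4 * 20 * 8 * 17 = 10880.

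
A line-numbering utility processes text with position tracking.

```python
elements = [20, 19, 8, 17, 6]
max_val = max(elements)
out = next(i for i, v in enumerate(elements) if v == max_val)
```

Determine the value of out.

Step 1: max([20, 19, 8, 17, 6]) = 20.
Step 2: Find first index where value == 20:
  Index 0: 20 == 20, found!
Therefore out = 0.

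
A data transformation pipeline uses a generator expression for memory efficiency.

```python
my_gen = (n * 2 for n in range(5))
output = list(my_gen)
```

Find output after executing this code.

Step 1: For each n in range(5), compute n*2:
  n=0: 0*2 = 0
  n=1: 1*2 = 2
  n=2: 2*2 = 4
  n=3: 3*2 = 6
  n=4: 4*2 = 8
Therefore output = [0, 2, 4, 6, 8].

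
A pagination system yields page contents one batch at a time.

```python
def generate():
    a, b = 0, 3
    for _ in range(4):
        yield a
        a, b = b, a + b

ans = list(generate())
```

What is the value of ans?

Step 1: Fibonacci-like sequence starting with a=0, b=3:
  Iteration 1: yield a=0, then a,b = 3,3
  Iteration 2: yield a=3, then a,b = 3,6
  Iteration 3: yield a=3, then a,b = 6,9
  Iteration 4: yield a=6, then a,b = 9,15
Therefore ans = [0, 3, 3, 6].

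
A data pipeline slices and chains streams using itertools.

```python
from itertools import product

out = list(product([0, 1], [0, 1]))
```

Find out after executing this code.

Step 1: product([0, 1], [0, 1]) gives all pairs:
  (0, 0)
  (0, 1)
  (1, 0)
  (1, 1)
Therefore out = [(0, 0), (0, 1), (1, 0), (1, 1)].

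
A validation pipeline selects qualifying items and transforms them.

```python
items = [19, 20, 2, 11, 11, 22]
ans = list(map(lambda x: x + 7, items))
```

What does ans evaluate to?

Step 1: Apply lambda x: x + 7 to each element:
  19 -> 26
  20 -> 27
  2 -> 9
  11 -> 18
  11 -> 18
  22 -> 29
Therefore ans = [26, 27, 9, 18, 18, 29].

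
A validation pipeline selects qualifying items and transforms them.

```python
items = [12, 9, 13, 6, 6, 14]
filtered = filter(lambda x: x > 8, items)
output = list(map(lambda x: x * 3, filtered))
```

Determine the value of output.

Step 1: Filter items for elements > 8:
  12: kept
  9: kept
  13: kept
  6: removed
  6: removed
  14: kept
Step 2: Map x * 3 on filtered [12, 9, 13, 14]:
  12 -> 36
  9 -> 27
  13 -> 39
  14 -> 42
Therefore output = [36, 27, 39, 42].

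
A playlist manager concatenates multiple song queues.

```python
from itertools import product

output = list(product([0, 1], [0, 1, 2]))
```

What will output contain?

Step 1: product([0, 1], [0, 1, 2]) gives all pairs:
  (0, 0)
  (0, 1)
  (0, 2)
  (1, 0)
  (1, 1)
  (1, 2)
Therefore output = [(0, 0), (0, 1), (0, 2), (1, 0), (1, 1), (1, 2)].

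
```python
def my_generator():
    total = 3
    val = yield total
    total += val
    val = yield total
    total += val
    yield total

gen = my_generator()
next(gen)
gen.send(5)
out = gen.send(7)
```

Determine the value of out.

Step 1: next() -> yield total=3.
Step 2: send(5) -> val=5, total = 3+5 = 8, yield 8.
Step 3: send(7) -> val=7, total = 8+7 = 15, yield 15.
Therefore out = 15.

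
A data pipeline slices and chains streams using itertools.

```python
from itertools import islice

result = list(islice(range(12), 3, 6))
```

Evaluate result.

Step 1: islice(range(12), 3, 6) takes elements at indices [3, 6).
Step 2: Elements: [3, 4, 5].
Therefore result = [3, 4, 5].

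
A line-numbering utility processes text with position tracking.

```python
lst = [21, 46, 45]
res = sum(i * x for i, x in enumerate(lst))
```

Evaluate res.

Step 1: Compute i * x for each (i, x) in enumerate([21, 46, 45]):
  i=0, x=21: 0*21 = 0
  i=1, x=46: 1*46 = 46
  i=2, x=45: 2*45 = 90
Step 2: sum = 0 + 46 + 90 = 136.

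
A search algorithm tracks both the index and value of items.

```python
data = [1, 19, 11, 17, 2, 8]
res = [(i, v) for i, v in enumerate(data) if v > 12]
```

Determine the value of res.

Step 1: Filter enumerate([1, 19, 11, 17, 2, 8]) keeping v > 12:
  (0, 1): 1 <= 12, excluded
  (1, 19): 19 > 12, included
  (2, 11): 11 <= 12, excluded
  (3, 17): 17 > 12, included
  (4, 2): 2 <= 12, excluded
  (5, 8): 8 <= 12, excluded
Therefore res = [(1, 19), (3, 17)].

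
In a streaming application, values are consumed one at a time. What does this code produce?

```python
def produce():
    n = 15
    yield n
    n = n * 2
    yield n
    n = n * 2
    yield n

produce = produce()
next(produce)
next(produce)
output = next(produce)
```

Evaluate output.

Step 1: Trace through generator execution:
  Yield 1: n starts at 15, yield 15
  Yield 2: n = 15 * 2 = 30, yield 30
  Yield 3: n = 30 * 2 = 60, yield 60
Step 2: First next() gets 15, second next() gets the second value, third next() yields 60.
Therefore output = 60.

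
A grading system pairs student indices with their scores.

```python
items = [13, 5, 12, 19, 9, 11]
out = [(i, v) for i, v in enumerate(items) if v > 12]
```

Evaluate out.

Step 1: Filter enumerate([13, 5, 12, 19, 9, 11]) keeping v > 12:
  (0, 13): 13 > 12, included
  (1, 5): 5 <= 12, excluded
  (2, 12): 12 <= 12, excluded
  (3, 19): 19 > 12, included
  (4, 9): 9 <= 12, excluded
  (5, 11): 11 <= 12, excluded
Therefore out = [(0, 13), (3, 19)].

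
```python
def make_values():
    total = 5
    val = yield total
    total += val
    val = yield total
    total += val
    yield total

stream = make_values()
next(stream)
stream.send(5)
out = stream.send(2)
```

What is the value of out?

Step 1: next() -> yield total=5.
Step 2: send(5) -> val=5, total = 5+5 = 10, yield 10.
Step 3: send(2) -> val=2, total = 10+2 = 12, yield 12.
Therefore out = 12.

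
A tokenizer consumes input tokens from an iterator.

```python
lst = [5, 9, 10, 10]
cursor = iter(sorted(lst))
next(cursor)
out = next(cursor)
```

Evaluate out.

Step 1: sorted([5, 9, 10, 10]) = [5, 9, 10, 10].
Step 2: Create iterator and skip 1 elements.
Step 3: next() returns 9.
Therefore out = 9.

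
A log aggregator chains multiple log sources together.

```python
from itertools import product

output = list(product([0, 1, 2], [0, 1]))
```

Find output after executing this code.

Step 1: product([0, 1, 2], [0, 1]) gives all pairs:
  (0, 0)
  (0, 1)
  (1, 0)
  (1, 1)
  (2, 0)
  (2, 1)
Therefore output = [(0, 0), (0, 1), (1, 0), (1, 1), (2, 0), (2, 1)].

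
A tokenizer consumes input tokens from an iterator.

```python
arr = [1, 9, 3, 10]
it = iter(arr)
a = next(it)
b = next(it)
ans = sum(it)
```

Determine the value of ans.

Step 1: Create iterator over [1, 9, 3, 10].
Step 2: a = next() = 1, b = next() = 9.
Step 3: sum() of remaining [3, 10] = 13.
Therefore ans = 13.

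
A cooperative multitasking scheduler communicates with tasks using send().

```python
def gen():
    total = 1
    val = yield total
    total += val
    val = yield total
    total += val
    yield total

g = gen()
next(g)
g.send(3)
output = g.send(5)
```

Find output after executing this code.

Step 1: next() -> yield total=1.
Step 2: send(3) -> val=3, total = 1+3 = 4, yield 4.
Step 3: send(5) -> val=5, total = 4+5 = 9, yield 9.
Therefore output = 9.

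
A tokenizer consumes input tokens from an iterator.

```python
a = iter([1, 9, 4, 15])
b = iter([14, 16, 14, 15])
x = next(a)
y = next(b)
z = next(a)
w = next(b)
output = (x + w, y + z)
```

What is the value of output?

Step 1: a iterates [1, 9, 4, 15], b iterates [14, 16, 14, 15].
Step 2: x = next(a) = 1, y = next(b) = 14.
Step 3: z = next(a) = 9, w = next(b) = 16.
Step 4: output = (1 + 16, 14 + 9) = (17, 23).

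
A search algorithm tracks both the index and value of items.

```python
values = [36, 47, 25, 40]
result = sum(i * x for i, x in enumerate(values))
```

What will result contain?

Step 1: Compute i * x for each (i, x) in enumerate([36, 47, 25, 40]):
  i=0, x=36: 0*36 = 0
  i=1, x=47: 1*47 = 47
  i=2, x=25: 2*25 = 50
  i=3, x=40: 3*40 = 120
Step 2: sum = 0 + 47 + 50 + 120 = 217.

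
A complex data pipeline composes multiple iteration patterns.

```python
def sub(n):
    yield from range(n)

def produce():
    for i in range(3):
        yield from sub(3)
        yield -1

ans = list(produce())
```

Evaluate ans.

Step 1: For each i in range(3):
  i=0: yield from sub(3) -> [0, 1, 2], then yield -1
  i=1: yield from sub(3) -> [0, 1, 2], then yield -1
  i=2: yield from sub(3) -> [0, 1, 2], then yield -1
Therefore ans = [0, 1, 2, -1, 0, 1, 2, -1, 0, 1, 2, -1].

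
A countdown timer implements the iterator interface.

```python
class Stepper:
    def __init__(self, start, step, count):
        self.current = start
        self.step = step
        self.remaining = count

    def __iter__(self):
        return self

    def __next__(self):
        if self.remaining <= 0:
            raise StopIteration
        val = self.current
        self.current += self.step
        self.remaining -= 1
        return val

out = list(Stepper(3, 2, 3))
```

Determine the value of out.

Step 1: Stepper starts at 3, increments by 2, for 3 steps:
  Yield 3, then current += 2
  Yield 5, then current += 2
  Yield 7, then current += 2
Therefore out = [3, 5, 7].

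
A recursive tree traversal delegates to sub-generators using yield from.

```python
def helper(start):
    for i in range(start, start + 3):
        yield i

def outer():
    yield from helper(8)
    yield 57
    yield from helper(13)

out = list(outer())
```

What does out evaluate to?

Step 1: outer() delegates to helper(8):
  yield 8
  yield 9
  yield 10
Step 2: yield 57
Step 3: Delegates to helper(13):
  yield 13
  yield 14
  yield 15
Therefore out = [8, 9, 10, 57, 13, 14, 15].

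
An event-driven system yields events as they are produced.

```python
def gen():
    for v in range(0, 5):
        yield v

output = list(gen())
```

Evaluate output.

Step 1: The generator yields each value from range(0, 5).
Step 2: list() consumes all yields: [0, 1, 2, 3, 4].
Therefore output = [0, 1, 2, 3, 4].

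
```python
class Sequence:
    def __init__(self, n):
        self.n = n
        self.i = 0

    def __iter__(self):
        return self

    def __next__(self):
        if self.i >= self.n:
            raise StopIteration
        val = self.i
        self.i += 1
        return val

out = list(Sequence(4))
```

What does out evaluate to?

Step 1: Sequence(4) creates an iterator counting 0 to 3.
Step 2: list() consumes all values: [0, 1, 2, 3].
Therefore out = [0, 1, 2, 3].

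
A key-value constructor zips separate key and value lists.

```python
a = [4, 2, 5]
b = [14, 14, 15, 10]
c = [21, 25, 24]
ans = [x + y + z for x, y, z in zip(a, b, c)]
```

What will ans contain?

Step 1: zip three lists (truncates to shortest, len=3):
  4 + 14 + 21 = 39
  2 + 14 + 25 = 41
  5 + 15 + 24 = 44
Therefore ans = [39, 41, 44].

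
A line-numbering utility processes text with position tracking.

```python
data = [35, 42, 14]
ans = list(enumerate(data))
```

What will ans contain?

Step 1: enumerate pairs each element with its index:
  (0, 35)
  (1, 42)
  (2, 14)
Therefore ans = [(0, 35), (1, 42), (2, 14)].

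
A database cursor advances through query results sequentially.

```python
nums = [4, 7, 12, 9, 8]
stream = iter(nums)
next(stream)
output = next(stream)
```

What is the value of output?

Step 1: Create iterator over [4, 7, 12, 9, 8].
Step 2: next() consumes 4.
Step 3: next() returns 7.
Therefore output = 7.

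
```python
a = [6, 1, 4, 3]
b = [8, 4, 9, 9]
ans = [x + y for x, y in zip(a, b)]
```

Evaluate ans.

Step 1: Add corresponding elements:
  6 + 8 = 14
  1 + 4 = 5
  4 + 9 = 13
  3 + 9 = 12
Therefore ans = [14, 5, 13, 12].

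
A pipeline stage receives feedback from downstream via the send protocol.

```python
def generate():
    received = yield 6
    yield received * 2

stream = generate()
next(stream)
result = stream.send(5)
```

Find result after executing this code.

Step 1: next(stream) advances to first yield, producing 6.
Step 2: send(5) resumes, received = 5.
Step 3: yield received * 2 = 5 * 2 = 10.
Therefore result = 10.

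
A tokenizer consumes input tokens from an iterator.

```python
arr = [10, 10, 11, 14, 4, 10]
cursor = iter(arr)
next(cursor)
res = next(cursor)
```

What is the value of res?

Step 1: Create iterator over [10, 10, 11, 14, 4, 10].
Step 2: next() consumes 10.
Step 3: next() returns 10.
Therefore res = 10.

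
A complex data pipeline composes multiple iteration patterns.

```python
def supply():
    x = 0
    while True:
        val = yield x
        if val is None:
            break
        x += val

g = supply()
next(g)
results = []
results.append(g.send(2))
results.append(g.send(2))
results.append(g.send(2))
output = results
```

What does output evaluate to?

Step 1: next(g) -> yield 0.
Step 2: send(2) -> x = 2, yield 2.
Step 3: send(2) -> x = 4, yield 4.
Step 4: send(2) -> x = 6, yield 6.
Therefore output = [2, 4, 6].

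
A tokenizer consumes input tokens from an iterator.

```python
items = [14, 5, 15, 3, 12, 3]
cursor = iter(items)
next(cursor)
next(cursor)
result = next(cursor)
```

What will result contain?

Step 1: Create iterator over [14, 5, 15, 3, 12, 3].
Step 2: next() consumes 14.
Step 3: next() consumes 5.
Step 4: next() returns 15.
Therefore result = 15.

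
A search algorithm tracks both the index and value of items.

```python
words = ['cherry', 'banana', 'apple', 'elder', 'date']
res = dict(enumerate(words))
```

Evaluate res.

Step 1: enumerate pairs indices with words:
  0 -> 'cherry'
  1 -> 'banana'
  2 -> 'apple'
  3 -> 'elder'
  4 -> 'date'
Therefore res = {0: 'cherry', 1: 'banana', 2: 'apple', 3: 'elder', 4: 'date'}.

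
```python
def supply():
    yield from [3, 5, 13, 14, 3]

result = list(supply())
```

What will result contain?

Step 1: yield from delegates to the iterable, yielding each element.
Step 2: Collected values: [3, 5, 13, 14, 3].
Therefore result = [3, 5, 13, 14, 3].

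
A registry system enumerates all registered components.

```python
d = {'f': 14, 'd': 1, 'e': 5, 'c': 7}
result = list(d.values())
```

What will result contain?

Step 1: d.values() returns the dictionary values in insertion order.
Therefore result = [14, 1, 5, 7].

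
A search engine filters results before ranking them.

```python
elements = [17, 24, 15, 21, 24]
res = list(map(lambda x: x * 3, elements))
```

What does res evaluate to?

Step 1: Apply lambda x: x * 3 to each element:
  17 -> 51
  24 -> 72
  15 -> 45
  21 -> 63
  24 -> 72
Therefore res = [51, 72, 45, 63, 72].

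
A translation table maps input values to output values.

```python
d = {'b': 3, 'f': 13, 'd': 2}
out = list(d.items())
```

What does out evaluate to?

Step 1: d.items() returns (key, value) pairs in insertion order.
Therefore out = [('b', 3), ('f', 13), ('d', 2)].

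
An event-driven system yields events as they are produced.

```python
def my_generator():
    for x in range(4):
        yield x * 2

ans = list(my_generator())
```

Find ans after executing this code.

Step 1: For each x in range(4), yield x * 2:
  x=0: yield 0 * 2 = 0
  x=1: yield 1 * 2 = 2
  x=2: yield 2 * 2 = 4
  x=3: yield 3 * 2 = 6
Therefore ans = [0, 2, 4, 6].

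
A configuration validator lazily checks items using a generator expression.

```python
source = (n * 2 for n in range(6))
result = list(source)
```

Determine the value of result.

Step 1: For each n in range(6), compute n*2:
  n=0: 0*2 = 0
  n=1: 1*2 = 2
  n=2: 2*2 = 4
  n=3: 3*2 = 6
  n=4: 4*2 = 8
  n=5: 5*2 = 10
Therefore result = [0, 2, 4, 6, 8, 10].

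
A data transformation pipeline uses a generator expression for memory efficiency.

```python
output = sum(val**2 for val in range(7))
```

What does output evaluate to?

Step 1: Compute val**2 for each val in range(7):
  val=0: 0**2 = 0
  val=1: 1**2 = 1
  val=2: 2**2 = 4
  val=3: 3**2 = 9
  val=4: 4**2 = 16
  val=5: 5**2 = 25
  val=6: 6**2 = 36
Step 2: sum = 0 + 1 + 4 + 9 + 16 + 25 + 36 = 91.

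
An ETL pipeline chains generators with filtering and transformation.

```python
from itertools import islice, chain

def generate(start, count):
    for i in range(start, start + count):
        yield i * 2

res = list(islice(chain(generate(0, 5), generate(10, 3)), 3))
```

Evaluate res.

Step 1: generate(0, 5) yields [0, 2, 4, 6, 8].
Step 2: generate(10, 3) yields [20, 22, 24].
Step 3: chain concatenates: [0, 2, 4, 6, 8, 20, 22, 24].
Step 4: islice takes first 3: [0, 2, 4].
Therefore res = [0, 2, 4].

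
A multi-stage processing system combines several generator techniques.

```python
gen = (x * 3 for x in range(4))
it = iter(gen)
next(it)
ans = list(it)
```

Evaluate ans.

Step 1: Generator produces [0, 3, 6, 9].
Step 2: next(it) consumes first element (0).
Step 3: list(it) collects remaining: [3, 6, 9].
Therefore ans = [3, 6, 9].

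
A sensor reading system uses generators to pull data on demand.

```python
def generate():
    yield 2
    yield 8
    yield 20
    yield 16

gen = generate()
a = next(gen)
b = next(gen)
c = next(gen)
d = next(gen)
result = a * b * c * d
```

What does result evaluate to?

Step 1: Create generator and consume all values:
  a = next(gen) = 2
  b = next(gen) = 8
  c = next(gen) = 20
  d = next(gen) = 16
Step 2: result = 2 * 8 * 20 * 16 = 5120.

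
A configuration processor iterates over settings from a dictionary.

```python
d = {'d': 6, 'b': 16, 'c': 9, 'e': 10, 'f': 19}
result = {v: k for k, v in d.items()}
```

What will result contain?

Step 1: Invert dict (swap keys and values):
  'd': 6 -> 6: 'd'
  'b': 16 -> 16: 'b'
  'c': 9 -> 9: 'c'
  'e': 10 -> 10: 'e'
  'f': 19 -> 19: 'f'
Therefore result = {6: 'd', 16: 'b', 9: 'c', 10: 'e', 19: 'f'}.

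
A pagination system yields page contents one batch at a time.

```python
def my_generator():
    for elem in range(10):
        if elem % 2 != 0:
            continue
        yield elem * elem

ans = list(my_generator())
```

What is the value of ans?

Step 1: Only yield elem**2 when elem is divisible by 2:
  elem=0: 0 % 2 == 0, yield 0**2 = 0
  elem=2: 2 % 2 == 0, yield 2**2 = 4
  elem=4: 4 % 2 == 0, yield 4**2 = 16
  elem=6: 6 % 2 == 0, yield 6**2 = 36
  elem=8: 8 % 2 == 0, yield 8**2 = 64
Therefore ans = [0, 4, 16, 36, 64].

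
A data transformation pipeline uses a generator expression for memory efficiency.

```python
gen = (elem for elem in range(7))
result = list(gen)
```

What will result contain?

Step 1: Generator expression iterates range(7): [0, 1, 2, 3, 4, 5, 6].
Step 2: list() collects all values.
Therefore result = [0, 1, 2, 3, 4, 5, 6].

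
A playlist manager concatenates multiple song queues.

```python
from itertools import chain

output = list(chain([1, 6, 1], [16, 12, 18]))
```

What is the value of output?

Step 1: chain() concatenates iterables: [1, 6, 1] + [16, 12, 18].
Therefore output = [1, 6, 1, 16, 12, 18].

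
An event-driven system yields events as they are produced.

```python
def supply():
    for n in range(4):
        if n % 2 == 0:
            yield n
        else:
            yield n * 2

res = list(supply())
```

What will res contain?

Step 1: For each n in range(4), yield n if even, else n*2:
  n=0 (even): yield 0
  n=1 (odd): yield 1*2 = 2
  n=2 (even): yield 2
  n=3 (odd): yield 3*2 = 6
Therefore res = [0, 2, 2, 6].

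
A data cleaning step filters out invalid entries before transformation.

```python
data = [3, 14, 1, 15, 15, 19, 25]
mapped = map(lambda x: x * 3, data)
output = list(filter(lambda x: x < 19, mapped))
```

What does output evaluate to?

Step 1: Map x * 3:
  3 -> 9
  14 -> 42
  1 -> 3
  15 -> 45
  15 -> 45
  19 -> 57
  25 -> 75
Step 2: Filter for < 19:
  9: kept
  42: removed
  3: kept
  45: removed
  45: removed
  57: removed
  75: removed
Therefore output = [9, 3].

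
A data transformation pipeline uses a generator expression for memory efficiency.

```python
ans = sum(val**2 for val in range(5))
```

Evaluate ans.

Step 1: Compute val**2 for each val in range(5):
  val=0: 0**2 = 0
  val=1: 1**2 = 1
  val=2: 2**2 = 4
  val=3: 3**2 = 9
  val=4: 4**2 = 16
Step 2: sum = 0 + 1 + 4 + 9 + 16 = 30.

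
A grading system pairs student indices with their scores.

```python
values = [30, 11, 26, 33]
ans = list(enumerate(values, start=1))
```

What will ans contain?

Step 1: enumerate with start=1:
  (1, 30)
  (2, 11)
  (3, 26)
  (4, 33)
Therefore ans = [(1, 30), (2, 11), (3, 26), (4, 33)].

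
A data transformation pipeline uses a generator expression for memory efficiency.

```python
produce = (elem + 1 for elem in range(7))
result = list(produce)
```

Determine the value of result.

Step 1: For each elem in range(7), compute elem+1:
  elem=0: 0+1 = 1
  elem=1: 1+1 = 2
  elem=2: 2+1 = 3
  elem=3: 3+1 = 4
  elem=4: 4+1 = 5
  elem=5: 5+1 = 6
  elem=6: 6+1 = 7
Therefore result = [1, 2, 3, 4, 5, 6, 7].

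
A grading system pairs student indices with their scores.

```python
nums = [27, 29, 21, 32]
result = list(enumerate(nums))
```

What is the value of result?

Step 1: enumerate pairs each element with its index:
  (0, 27)
  (1, 29)
  (2, 21)
  (3, 32)
Therefore result = [(0, 27), (1, 29), (2, 21), (3, 32)].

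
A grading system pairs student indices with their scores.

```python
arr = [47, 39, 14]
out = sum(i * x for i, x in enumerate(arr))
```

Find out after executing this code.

Step 1: Compute i * x for each (i, x) in enumerate([47, 39, 14]):
  i=0, x=47: 0*47 = 0
  i=1, x=39: 1*39 = 39
  i=2, x=14: 2*14 = 28
Step 2: sum = 0 + 39 + 28 = 67.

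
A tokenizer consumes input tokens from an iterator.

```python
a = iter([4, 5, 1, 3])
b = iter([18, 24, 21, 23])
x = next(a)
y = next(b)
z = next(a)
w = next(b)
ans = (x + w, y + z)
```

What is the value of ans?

Step 1: a iterates [4, 5, 1, 3], b iterates [18, 24, 21, 23].
Step 2: x = next(a) = 4, y = next(b) = 18.
Step 3: z = next(a) = 5, w = next(b) = 24.
Step 4: ans = (4 + 24, 18 + 5) = (28, 23).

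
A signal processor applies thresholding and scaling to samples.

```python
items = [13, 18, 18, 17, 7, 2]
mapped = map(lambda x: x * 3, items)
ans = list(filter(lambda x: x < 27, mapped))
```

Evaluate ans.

Step 1: Map x * 3:
  13 -> 39
  18 -> 54
  18 -> 54
  17 -> 51
  7 -> 21
  2 -> 6
Step 2: Filter for < 27:
  39: removed
  54: removed
  54: removed
  51: removed
  21: kept
  6: kept
Therefore ans = [21, 6].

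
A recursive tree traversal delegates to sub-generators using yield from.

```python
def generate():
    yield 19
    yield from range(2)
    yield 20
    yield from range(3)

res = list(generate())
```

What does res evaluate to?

Step 1: Trace yields in order:
  yield 19
  yield 0
  yield 1
  yield 20
  yield 0
  yield 1
  yield 2
Therefore res = [19, 0, 1, 20, 0, 1, 2].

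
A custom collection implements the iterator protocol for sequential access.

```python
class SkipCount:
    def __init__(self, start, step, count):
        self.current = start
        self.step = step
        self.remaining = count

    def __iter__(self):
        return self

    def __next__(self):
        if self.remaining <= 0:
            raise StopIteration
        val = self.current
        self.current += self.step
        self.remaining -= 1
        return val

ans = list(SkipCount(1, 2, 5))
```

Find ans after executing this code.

Step 1: SkipCount starts at 1, increments by 2, for 5 steps:
  Yield 1, then current += 2
  Yield 3, then current += 2
  Yield 5, then current += 2
  Yield 7, then current += 2
  Yield 9, then current += 2
Therefore ans = [1, 3, 5, 7, 9].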